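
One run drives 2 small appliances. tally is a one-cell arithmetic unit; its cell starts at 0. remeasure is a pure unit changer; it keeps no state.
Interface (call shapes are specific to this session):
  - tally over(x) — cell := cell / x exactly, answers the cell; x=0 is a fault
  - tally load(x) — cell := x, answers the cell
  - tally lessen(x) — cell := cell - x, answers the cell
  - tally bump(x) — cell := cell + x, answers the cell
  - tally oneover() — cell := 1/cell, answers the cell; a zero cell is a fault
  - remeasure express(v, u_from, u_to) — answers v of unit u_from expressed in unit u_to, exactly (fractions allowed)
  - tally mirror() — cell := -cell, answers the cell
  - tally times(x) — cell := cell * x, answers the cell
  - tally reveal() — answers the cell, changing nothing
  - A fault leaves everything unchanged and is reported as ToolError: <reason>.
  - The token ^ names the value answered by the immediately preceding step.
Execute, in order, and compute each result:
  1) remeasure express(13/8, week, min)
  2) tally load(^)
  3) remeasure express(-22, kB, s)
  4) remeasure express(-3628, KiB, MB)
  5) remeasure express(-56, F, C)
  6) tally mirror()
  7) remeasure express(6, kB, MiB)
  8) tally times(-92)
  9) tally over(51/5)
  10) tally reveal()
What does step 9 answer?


Answer: 2511600/17

Derivation:
·→ remeasure express(v→13/8, u_from→week, u_to→min)
·← 16380
·→ tally load(x→^)
·← 16380
·→ remeasure express(v→-22, u_from→kB, u_to→s)
·← ToolError: incompatible units
·→ remeasure express(v→-3628, u_from→KiB, u_to→MB)
·← -58048/15625
·→ remeasure express(v→-56, u_from→F, u_to→C)
·← -440/9
·→ tally mirror()
·← -16380
·→ remeasure express(v→6, u_from→kB, u_to→MiB)
·← 375/65536
·→ tally times(x→-92)
·← 1506960
·→ tally over(x→51/5)
·← 2511600/17
·→ tally reveal()
·← 2511600/17


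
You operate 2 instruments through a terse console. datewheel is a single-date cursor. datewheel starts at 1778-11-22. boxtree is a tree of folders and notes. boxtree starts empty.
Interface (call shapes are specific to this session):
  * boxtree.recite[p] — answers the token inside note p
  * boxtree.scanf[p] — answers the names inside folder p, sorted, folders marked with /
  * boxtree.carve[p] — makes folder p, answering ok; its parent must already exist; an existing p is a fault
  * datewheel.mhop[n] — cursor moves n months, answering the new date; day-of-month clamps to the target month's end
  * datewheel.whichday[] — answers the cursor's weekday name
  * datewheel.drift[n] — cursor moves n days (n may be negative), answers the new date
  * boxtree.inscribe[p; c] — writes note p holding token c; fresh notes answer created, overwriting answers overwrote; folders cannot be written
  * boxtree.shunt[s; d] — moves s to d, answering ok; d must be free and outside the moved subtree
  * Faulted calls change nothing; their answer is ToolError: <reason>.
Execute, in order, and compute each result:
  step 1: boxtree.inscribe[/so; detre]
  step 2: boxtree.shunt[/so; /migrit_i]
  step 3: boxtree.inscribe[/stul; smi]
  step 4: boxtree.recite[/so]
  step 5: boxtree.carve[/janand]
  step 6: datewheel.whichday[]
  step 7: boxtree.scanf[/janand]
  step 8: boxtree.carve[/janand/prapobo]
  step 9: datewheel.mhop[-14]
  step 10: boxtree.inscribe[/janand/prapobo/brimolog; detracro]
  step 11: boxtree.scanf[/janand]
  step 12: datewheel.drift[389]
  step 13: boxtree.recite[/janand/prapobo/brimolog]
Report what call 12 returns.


Answer: 1778-10-16

Derivation:
==> boxtree.inscribe(p='/so', c='detre')
<== created
==> boxtree.shunt(s='/so', d='/migrit_i')
<== ok
==> boxtree.inscribe(p='/stul', c='smi')
<== created
==> boxtree.recite(p='/so')
<== ToolError: not found
==> boxtree.carve(p='/janand')
<== ok
==> datewheel.whichday()
<== Sunday
==> boxtree.scanf(p='/janand')
<== []
==> boxtree.carve(p='/janand/prapobo')
<== ok
==> datewheel.mhop(n='-14')
<== 1777-09-22
==> boxtree.inscribe(p='/janand/prapobo/brimolog', c='detracro')
<== created
==> boxtree.scanf(p='/janand')
<== [prapobo/]
==> datewheel.drift(n='389')
<== 1778-10-16
==> boxtree.recite(p='/janand/prapobo/brimolog')
<== detracro


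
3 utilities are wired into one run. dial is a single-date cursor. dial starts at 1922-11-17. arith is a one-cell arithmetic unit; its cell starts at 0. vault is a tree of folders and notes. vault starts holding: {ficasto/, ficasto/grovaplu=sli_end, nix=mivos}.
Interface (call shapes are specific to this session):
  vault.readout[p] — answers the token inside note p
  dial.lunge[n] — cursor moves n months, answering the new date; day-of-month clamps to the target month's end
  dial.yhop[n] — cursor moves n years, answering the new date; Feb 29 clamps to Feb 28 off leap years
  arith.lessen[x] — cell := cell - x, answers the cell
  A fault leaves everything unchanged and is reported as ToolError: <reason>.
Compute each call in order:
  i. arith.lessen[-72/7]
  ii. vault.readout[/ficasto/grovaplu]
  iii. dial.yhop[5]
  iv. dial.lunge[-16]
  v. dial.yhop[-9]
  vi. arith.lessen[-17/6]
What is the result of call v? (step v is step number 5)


-> arith.lessen(x→-72/7)
<- 72/7
-> vault.readout(p→/ficasto/grovaplu)
<- sli_end
-> dial.yhop(n→5)
<- 1927-11-17
-> dial.lunge(n→-16)
<- 1926-07-17
-> dial.yhop(n→-9)
<- 1917-07-17
-> arith.lessen(x→-17/6)
<- 551/42

Answer: 1917-07-17


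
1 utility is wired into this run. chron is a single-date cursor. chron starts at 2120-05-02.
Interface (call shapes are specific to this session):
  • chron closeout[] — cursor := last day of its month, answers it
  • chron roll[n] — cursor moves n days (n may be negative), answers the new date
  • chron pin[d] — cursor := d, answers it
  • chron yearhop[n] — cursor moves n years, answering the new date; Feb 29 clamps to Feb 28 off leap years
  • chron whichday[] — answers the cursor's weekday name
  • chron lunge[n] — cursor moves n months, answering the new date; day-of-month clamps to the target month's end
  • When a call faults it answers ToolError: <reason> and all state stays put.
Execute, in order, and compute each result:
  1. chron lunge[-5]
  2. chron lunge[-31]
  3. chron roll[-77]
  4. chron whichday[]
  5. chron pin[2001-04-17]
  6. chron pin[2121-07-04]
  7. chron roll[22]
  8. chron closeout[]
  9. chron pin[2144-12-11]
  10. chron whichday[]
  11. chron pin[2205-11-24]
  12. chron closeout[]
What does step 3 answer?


Step: chron lunge[n='-5']
Result: 2119-12-02
Step: chron lunge[n='-31']
Result: 2117-05-02
Step: chron roll[n='-77']
Result: 2117-02-14
Step: chron whichday[]
Result: Sunday
Step: chron pin[d='2001-04-17']
Result: 2001-04-17
Step: chron pin[d='2121-07-04']
Result: 2121-07-04
Step: chron roll[n='22']
Result: 2121-07-26
Step: chron closeout[]
Result: 2121-07-31
Step: chron pin[d='2144-12-11']
Result: 2144-12-11
Step: chron whichday[]
Result: Friday
Step: chron pin[d='2205-11-24']
Result: 2205-11-24
Step: chron closeout[]
Result: 2205-11-30

Answer: 2117-02-14


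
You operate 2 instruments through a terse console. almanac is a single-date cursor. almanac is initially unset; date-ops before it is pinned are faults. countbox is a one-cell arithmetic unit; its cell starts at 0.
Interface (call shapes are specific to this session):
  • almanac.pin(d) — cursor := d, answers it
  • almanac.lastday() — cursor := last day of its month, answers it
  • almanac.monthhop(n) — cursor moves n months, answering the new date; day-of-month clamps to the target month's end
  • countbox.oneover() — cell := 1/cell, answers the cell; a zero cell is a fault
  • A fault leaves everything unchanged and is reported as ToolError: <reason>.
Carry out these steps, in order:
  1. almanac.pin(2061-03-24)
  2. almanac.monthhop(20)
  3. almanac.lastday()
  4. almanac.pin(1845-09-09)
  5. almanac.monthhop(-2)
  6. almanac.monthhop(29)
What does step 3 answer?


-> almanac.pin(d=2061-03-24)
<- 2061-03-24
-> almanac.monthhop(n=20)
<- 2062-11-24
-> almanac.lastday()
<- 2062-11-30
-> almanac.pin(d=1845-09-09)
<- 1845-09-09
-> almanac.monthhop(n=-2)
<- 1845-07-09
-> almanac.monthhop(n=29)
<- 1847-12-09

Answer: 2062-11-30


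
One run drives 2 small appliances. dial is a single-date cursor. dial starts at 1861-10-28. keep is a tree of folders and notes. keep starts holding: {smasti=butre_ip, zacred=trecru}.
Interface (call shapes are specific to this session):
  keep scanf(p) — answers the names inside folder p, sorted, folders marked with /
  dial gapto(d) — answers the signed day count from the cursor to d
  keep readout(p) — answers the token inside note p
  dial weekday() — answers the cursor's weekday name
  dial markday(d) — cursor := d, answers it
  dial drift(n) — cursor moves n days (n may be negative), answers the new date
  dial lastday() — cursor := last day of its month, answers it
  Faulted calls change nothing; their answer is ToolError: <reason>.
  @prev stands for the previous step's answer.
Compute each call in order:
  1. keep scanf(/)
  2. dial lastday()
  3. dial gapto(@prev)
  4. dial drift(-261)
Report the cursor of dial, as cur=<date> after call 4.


Do: keep scanf[p→/]
See: [smasti, zacred]
Do: dial lastday[]
See: 1861-10-31
Do: dial gapto[d→@prev]
See: 0
Do: dial drift[n→-261]
See: 1861-02-12

Answer: cur=1861-02-12


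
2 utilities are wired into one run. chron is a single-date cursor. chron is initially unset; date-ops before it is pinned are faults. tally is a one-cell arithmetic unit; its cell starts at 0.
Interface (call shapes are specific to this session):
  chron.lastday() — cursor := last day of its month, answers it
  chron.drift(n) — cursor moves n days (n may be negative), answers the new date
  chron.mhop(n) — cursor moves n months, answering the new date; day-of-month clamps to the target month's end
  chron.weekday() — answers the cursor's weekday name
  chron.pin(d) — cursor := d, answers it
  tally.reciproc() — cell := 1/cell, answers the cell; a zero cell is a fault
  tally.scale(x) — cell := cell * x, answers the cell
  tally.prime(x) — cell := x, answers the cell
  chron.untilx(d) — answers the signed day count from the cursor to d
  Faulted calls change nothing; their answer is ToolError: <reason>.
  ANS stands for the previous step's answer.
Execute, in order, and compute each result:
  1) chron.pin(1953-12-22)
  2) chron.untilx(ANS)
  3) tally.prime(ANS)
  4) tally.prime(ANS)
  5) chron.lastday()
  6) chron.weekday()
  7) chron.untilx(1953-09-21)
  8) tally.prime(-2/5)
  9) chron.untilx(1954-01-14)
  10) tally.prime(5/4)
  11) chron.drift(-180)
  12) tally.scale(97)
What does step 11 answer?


Answer: 1953-07-04

Derivation:
~$ chron.pin d='1953-12-22'
:: 1953-12-22
~$ chron.untilx d='ANS'
:: 0
~$ tally.prime x='ANS'
:: 0
~$ tally.prime x='ANS'
:: 0
~$ chron.lastday
:: 1953-12-31
~$ chron.weekday
:: Thursday
~$ chron.untilx d='1953-09-21'
:: -101
~$ tally.prime x='-2/5'
:: -2/5
~$ chron.untilx d='1954-01-14'
:: 14
~$ tally.prime x='5/4'
:: 5/4
~$ chron.drift n='-180'
:: 1953-07-04
~$ tally.scale x='97'
:: 485/4


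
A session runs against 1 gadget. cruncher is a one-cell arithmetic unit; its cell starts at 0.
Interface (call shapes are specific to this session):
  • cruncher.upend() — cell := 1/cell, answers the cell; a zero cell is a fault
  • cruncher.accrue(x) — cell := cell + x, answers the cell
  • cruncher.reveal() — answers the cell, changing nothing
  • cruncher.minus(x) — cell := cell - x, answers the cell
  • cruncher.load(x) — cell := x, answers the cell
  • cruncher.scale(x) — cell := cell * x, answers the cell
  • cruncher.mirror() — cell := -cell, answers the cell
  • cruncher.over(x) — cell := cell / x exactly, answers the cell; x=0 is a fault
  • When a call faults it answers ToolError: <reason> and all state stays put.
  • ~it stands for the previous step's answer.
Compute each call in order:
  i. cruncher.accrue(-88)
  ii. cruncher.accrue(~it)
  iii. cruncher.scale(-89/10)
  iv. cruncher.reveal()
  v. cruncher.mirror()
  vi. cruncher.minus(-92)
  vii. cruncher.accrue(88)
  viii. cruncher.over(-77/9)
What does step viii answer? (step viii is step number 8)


Answer: 62388/385

Derivation:
Act: cruncher.accrue[x='-88']
Obs: -88
Act: cruncher.accrue[x='~it']
Obs: -176
Act: cruncher.scale[x='-89/10']
Obs: 7832/5
Act: cruncher.reveal[]
Obs: 7832/5
Act: cruncher.mirror[]
Obs: -7832/5
Act: cruncher.minus[x='-92']
Obs: -7372/5
Act: cruncher.accrue[x='88']
Obs: -6932/5
Act: cruncher.over[x='-77/9']
Obs: 62388/385


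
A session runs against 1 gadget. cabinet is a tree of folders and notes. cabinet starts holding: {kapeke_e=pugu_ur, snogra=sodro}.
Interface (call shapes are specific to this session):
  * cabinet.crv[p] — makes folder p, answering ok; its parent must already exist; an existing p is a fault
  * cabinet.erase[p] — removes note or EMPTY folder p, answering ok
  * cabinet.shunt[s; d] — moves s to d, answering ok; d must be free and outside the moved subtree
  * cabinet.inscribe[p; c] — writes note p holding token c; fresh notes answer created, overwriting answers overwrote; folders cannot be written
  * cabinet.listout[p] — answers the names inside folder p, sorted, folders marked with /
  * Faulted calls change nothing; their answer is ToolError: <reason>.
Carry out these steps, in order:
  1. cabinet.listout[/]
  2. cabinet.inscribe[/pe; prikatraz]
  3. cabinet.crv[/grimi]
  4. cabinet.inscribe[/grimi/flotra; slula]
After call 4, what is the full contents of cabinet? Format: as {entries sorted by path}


Step: cabinet.listout[/]
Result: [kapeke_e, snogra]
Step: cabinet.inscribe[/pe; prikatraz]
Result: created
Step: cabinet.crv[/grimi]
Result: ok
Step: cabinet.inscribe[/grimi/flotra; slula]
Result: created

Answer: {grimi/, grimi/flotra=slula, kapeke_e=pugu_ur, pe=prikatraz, snogra=sodro}


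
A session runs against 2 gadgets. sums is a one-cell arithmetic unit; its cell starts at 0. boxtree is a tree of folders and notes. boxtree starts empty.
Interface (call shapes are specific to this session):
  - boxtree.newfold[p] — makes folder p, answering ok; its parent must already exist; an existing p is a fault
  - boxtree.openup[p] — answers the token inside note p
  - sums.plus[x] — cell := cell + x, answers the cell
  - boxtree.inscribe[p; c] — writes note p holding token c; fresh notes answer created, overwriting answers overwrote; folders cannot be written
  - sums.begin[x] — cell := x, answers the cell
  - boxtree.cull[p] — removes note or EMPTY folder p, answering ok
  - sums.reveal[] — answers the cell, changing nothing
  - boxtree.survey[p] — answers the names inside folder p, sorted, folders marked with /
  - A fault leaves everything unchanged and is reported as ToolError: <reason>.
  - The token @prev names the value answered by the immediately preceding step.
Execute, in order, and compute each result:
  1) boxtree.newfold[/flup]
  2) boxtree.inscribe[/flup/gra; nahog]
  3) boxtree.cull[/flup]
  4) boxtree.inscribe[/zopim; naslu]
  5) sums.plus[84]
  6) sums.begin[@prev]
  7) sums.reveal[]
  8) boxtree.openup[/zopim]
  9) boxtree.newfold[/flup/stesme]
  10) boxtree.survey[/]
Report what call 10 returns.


I run newfold(p=/flup), → ok.
Using inscribe(p=/flup/gra, c=nahog), and see created.
I call cull(p=/flup), and observe ToolError: not empty.
Next I call inscribe(p=/zopim, c=naslu), giving created.
Invoking plus(x=84), and observe 84.
I run begin(x=@prev), giving 84.
I invoke reveal: 84.
Using openup(p=/zopim), and observe naslu.
I use newfold(p=/flup/stesme), and get ok.
I use survey(p=/): [flup/, zopim].

Answer: [flup/, zopim]


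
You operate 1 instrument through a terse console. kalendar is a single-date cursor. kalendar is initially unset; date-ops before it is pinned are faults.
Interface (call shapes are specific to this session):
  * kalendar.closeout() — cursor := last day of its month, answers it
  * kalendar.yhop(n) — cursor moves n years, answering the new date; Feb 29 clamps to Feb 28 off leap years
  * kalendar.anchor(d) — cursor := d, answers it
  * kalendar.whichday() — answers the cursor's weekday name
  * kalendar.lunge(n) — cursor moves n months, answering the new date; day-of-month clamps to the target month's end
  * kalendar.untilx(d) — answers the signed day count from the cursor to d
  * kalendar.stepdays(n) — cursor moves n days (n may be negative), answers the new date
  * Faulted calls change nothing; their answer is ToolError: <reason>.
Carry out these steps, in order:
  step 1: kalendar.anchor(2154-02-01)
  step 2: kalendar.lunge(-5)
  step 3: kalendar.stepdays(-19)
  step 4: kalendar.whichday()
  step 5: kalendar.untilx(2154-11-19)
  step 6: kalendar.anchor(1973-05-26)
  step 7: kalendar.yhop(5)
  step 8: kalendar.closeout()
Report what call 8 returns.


Answer: 1978-05-31

Derivation:
Act: kalendar.anchor[d: 2154-02-01]
Obs: 2154-02-01
Act: kalendar.lunge[n: -5]
Obs: 2153-09-01
Act: kalendar.stepdays[n: -19]
Obs: 2153-08-13
Act: kalendar.whichday[]
Obs: Monday
Act: kalendar.untilx[d: 2154-11-19]
Obs: 463
Act: kalendar.anchor[d: 1973-05-26]
Obs: 1973-05-26
Act: kalendar.yhop[n: 5]
Obs: 1978-05-26
Act: kalendar.closeout[]
Obs: 1978-05-31


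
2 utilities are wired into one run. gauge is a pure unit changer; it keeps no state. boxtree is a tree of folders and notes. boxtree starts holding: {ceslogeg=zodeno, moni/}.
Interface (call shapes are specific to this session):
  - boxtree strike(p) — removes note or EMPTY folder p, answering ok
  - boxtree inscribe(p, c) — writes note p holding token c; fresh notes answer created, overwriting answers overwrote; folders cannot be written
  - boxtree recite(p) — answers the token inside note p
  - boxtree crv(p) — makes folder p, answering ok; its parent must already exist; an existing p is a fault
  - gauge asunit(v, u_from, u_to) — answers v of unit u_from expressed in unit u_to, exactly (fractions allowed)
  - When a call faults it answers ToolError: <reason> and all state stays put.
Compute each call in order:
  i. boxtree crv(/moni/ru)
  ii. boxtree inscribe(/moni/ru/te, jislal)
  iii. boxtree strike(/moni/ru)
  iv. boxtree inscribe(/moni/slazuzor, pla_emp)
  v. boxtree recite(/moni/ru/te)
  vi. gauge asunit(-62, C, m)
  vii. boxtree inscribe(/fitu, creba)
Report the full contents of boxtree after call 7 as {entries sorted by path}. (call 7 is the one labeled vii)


CALL boxtree crv[p→/moni/ru]
RET  ok
CALL boxtree inscribe[p→/moni/ru/te; c→jislal]
RET  created
CALL boxtree strike[p→/moni/ru]
RET  ToolError: not empty
CALL boxtree inscribe[p→/moni/slazuzor; c→pla_emp]
RET  created
CALL boxtree recite[p→/moni/ru/te]
RET  jislal
CALL gauge asunit[v→-62; u_from→C; u_to→m]
RET  ToolError: incompatible units
CALL boxtree inscribe[p→/fitu; c→creba]
RET  created

Answer: {ceslogeg=zodeno, fitu=creba, moni/, moni/ru/, moni/ru/te=jislal, moni/slazuzor=pla_emp}


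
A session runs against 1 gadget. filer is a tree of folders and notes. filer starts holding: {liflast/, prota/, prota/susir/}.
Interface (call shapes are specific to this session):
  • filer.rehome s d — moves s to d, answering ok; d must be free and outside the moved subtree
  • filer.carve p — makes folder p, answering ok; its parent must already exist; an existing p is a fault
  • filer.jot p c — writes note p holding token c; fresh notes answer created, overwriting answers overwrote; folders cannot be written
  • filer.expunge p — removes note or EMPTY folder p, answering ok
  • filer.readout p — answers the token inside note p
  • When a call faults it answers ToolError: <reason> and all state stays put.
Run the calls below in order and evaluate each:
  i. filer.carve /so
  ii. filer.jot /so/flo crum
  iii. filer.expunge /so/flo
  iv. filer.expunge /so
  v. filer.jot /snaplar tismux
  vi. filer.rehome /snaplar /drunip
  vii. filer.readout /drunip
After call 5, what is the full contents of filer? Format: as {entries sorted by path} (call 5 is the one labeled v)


[in] filer.carve p→/so
:: ok
[in] filer.jot p→/so/flo c→crum
:: created
[in] filer.expunge p→/so/flo
:: ok
[in] filer.expunge p→/so
:: ok
[in] filer.jot p→/snaplar c→tismux
:: created
[in] filer.rehome s→/snaplar d→/drunip
:: ok
[in] filer.readout p→/drunip
:: tismux

Answer: {liflast/, prota/, prota/susir/, snaplar=tismux}


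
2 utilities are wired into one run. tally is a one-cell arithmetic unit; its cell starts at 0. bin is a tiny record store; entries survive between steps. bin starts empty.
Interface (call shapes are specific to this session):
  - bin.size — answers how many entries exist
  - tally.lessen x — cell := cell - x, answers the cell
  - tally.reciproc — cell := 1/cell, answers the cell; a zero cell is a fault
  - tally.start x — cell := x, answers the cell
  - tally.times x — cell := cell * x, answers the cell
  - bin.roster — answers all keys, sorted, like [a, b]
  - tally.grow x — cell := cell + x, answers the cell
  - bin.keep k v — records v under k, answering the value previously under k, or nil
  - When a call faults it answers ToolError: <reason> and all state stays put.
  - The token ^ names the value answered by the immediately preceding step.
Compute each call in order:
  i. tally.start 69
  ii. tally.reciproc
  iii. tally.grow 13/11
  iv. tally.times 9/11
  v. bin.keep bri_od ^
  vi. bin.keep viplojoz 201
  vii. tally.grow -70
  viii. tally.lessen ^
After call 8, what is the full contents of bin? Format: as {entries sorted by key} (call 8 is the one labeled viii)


Answer: {bri_od=2724/2783, viplojoz=201}

Derivation:
-- 1. tally.start(x→69) => 69
-- 2. tally.reciproc() => 1/69
-- 3. tally.grow(x→13/11) => 908/759
-- 4. tally.times(x→9/11) => 2724/2783
-- 5. bin.keep(k→bri_od, v→^) => nil
-- 6. bin.keep(k→viplojoz, v→201) => nil
-- 7. tally.grow(x→-70) => -192086/2783
-- 8. tally.lessen(x→^) => 0


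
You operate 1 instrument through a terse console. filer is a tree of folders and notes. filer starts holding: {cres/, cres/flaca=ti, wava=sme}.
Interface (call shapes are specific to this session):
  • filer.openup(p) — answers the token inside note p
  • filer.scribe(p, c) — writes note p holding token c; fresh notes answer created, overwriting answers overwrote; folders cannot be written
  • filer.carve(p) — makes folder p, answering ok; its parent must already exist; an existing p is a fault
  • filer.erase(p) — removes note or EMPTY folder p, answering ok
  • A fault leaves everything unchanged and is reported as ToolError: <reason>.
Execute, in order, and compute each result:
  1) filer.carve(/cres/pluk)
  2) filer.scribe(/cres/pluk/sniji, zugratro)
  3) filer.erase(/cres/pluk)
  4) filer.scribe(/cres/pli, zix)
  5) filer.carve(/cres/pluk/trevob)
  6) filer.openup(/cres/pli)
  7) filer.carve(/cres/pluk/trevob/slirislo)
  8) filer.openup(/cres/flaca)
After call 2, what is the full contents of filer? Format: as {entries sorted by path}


Answer: {cres/, cres/flaca=ti, cres/pluk/, cres/pluk/sniji=zugratro, wava=sme}

Derivation:
$ filer.carve p→/cres/pluk
:: ok
$ filer.scribe p→/cres/pluk/sniji c→zugratro
:: created
$ filer.erase p→/cres/pluk
:: ToolError: not empty
$ filer.scribe p→/cres/pli c→zix
:: created
$ filer.carve p→/cres/pluk/trevob
:: ok
$ filer.openup p→/cres/pli
:: zix
$ filer.carve p→/cres/pluk/trevob/slirislo
:: ok
$ filer.openup p→/cres/flaca
:: ti


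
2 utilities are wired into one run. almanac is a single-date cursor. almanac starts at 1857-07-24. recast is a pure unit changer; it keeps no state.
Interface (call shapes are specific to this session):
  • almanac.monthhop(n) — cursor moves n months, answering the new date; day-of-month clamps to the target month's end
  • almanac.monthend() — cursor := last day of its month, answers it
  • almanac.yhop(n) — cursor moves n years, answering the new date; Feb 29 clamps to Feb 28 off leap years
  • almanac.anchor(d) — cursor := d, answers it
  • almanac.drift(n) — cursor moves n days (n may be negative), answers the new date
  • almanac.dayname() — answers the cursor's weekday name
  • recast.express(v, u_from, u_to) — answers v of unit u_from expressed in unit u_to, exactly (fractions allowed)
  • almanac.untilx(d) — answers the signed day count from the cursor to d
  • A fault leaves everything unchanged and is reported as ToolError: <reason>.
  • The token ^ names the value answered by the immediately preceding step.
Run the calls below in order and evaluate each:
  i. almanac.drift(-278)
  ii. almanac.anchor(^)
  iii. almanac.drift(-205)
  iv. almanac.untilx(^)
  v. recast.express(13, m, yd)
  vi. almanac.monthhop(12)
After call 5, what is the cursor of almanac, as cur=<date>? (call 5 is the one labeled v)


Answer: cur=1856-03-28

Derivation:
! almanac.drift(n: -278) : 1856-10-19
! almanac.anchor(d: ^) : 1856-10-19
! almanac.drift(n: -205) : 1856-03-28
! almanac.untilx(d: ^) : 0
! recast.express(v: 13, u_from: m, u_to: yd) : 16250/1143
! almanac.monthhop(n: 12) : 1857-03-28


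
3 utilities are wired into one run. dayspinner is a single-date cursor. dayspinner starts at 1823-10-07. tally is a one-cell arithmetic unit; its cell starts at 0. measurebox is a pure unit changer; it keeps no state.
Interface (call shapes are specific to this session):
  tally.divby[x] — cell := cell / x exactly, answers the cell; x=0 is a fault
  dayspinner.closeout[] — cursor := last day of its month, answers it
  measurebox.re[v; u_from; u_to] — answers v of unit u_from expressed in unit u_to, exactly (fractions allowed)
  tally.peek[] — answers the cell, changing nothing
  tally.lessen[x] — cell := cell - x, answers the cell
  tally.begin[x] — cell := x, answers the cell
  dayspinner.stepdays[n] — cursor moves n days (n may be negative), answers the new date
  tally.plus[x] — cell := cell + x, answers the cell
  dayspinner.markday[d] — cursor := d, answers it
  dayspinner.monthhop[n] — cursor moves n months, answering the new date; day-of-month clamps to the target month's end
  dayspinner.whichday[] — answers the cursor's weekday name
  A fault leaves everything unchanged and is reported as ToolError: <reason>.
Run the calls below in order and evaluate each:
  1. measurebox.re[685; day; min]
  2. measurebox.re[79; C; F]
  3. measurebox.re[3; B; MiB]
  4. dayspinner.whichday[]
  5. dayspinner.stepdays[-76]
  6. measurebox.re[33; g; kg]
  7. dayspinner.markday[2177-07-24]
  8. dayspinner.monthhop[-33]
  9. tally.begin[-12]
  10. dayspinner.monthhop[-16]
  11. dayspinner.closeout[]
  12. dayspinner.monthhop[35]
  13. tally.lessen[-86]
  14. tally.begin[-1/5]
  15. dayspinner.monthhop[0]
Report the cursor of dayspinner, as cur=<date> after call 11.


Next I call measurebox.re with v: 685, u_from: day, u_to: min, giving 986400.
Next I call measurebox.re with v: 79, u_from: C, u_to: F, giving 871/5.
I run measurebox.re with v: 3, u_from: B, u_to: MiB, giving 3/1048576.
I invoke dayspinner.whichday, — result: Tuesday.
I use dayspinner.stepdays with n: -76, — result: 1823-07-23.
I run measurebox.re with v: 33, u_from: g, u_to: kg, and observe 33/1000.
Calling dayspinner.markday with d: 2177-07-24: 2177-07-24.
I try dayspinner.monthhop with n: -33, and see 2174-10-24.
I call tally.begin with x: -12, and observe -12.
Now I run dayspinner.monthhop with n: -16, yielding 2173-06-24.
I try dayspinner.closeout, and get 2173-06-30.
Now I run dayspinner.monthhop with n: 35, giving 2176-05-30.
I use tally.lessen with x: -86, and see 74.
Next I call tally.begin with x: -1/5, giving -1/5.
Now I run dayspinner.monthhop with n: 0, → 2176-05-30.

Answer: cur=2173-06-30


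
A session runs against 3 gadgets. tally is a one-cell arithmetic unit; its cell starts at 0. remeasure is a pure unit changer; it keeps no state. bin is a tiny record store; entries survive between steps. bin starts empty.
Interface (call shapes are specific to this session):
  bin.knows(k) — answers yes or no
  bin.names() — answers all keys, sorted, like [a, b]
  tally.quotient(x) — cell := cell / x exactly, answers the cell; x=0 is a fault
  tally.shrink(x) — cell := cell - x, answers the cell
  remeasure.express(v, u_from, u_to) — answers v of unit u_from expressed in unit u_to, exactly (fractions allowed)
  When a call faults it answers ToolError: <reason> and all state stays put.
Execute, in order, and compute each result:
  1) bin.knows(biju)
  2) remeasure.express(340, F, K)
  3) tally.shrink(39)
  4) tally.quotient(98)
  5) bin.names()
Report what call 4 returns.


Answer: -39/98

Derivation:
Invoking knows passing k: biju, → no.
I invoke express passing v: 340, u_from: F, u_to: K, — result: 79967/180.
Using shrink passing x: 39, and see -39.
I use quotient passing x: 98, and observe -39/98.
I invoke names(), → [].


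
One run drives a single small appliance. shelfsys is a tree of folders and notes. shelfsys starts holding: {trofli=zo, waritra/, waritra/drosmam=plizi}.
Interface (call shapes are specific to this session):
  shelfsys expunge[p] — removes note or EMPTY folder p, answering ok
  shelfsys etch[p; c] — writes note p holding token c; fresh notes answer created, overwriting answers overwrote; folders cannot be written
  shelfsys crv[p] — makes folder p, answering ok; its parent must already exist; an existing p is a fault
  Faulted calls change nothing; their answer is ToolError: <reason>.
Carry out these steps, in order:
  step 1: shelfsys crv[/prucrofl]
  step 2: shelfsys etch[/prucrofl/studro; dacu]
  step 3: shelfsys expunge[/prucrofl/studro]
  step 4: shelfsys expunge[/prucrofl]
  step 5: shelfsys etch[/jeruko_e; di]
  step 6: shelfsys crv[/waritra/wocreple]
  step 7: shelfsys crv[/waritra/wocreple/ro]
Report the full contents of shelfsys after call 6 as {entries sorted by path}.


Answer: {jeruko_e=di, trofli=zo, waritra/, waritra/drosmam=plizi, waritra/wocreple/}

Derivation:
$ shelfsys crv p='/prucrofl'
= ok
$ shelfsys etch p='/prucrofl/studro' c='dacu'
= created
$ shelfsys expunge p='/prucrofl/studro'
= ok
$ shelfsys expunge p='/prucrofl'
= ok
$ shelfsys etch p='/jeruko_e' c='di'
= created
$ shelfsys crv p='/waritra/wocreple'
= ok
$ shelfsys crv p='/waritra/wocreple/ro'
= ok


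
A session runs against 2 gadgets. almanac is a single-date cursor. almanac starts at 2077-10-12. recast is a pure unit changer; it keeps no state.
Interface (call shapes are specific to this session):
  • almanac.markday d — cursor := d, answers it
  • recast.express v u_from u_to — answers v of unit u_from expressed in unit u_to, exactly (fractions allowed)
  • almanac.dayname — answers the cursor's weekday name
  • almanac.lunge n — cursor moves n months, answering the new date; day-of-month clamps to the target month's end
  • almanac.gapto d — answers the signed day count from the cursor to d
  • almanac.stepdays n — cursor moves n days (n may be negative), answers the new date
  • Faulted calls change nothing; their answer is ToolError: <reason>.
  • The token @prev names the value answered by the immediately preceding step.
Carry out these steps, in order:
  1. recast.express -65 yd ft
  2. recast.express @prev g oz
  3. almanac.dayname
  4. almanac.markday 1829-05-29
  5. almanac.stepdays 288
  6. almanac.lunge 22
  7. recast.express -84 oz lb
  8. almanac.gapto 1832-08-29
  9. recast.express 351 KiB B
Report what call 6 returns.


;; 1. recast.express(v: -65, u_from: yd, u_to: ft) ~> -195
;; 2. recast.express(v: @prev, u_from: g, u_to: oz) ~> -312000000/45359237
;; 3. almanac.dayname() ~> Tuesday
;; 4. almanac.markday(d: 1829-05-29) ~> 1829-05-29
;; 5. almanac.stepdays(n: 288) ~> 1830-03-13
;; 6. almanac.lunge(n: 22) ~> 1832-01-13
;; 7. recast.express(v: -84, u_from: oz, u_to: lb) ~> -21/4
;; 8. almanac.gapto(d: 1832-08-29) ~> 229
;; 9. recast.express(v: 351, u_from: KiB, u_to: B) ~> 359424

Answer: 1832-01-13


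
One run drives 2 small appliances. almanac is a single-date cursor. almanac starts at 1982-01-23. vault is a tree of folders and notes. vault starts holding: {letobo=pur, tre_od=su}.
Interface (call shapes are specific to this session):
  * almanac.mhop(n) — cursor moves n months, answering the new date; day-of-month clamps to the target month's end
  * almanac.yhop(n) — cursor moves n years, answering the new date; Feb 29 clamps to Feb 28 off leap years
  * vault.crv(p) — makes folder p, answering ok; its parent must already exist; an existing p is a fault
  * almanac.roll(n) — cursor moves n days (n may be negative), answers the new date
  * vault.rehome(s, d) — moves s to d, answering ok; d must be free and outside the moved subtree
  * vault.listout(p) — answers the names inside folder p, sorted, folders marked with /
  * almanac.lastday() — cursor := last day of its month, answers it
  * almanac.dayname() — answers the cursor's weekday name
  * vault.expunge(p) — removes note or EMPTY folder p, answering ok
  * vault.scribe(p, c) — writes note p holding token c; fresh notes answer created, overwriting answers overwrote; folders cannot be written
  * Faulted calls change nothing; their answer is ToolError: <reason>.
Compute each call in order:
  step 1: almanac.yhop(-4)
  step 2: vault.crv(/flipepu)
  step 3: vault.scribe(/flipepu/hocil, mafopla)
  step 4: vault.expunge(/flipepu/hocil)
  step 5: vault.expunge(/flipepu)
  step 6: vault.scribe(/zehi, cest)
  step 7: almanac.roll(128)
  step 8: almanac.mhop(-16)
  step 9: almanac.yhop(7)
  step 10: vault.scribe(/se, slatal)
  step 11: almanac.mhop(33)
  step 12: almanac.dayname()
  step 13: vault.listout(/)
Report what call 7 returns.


Answer: 1978-05-31

Derivation:
Do: yhop[-4]
See: 1978-01-23
Do: crv[/flipepu]
See: ok
Do: scribe[/flipepu/hocil; mafopla]
See: created
Do: expunge[/flipepu/hocil]
See: ok
Do: expunge[/flipepu]
See: ok
Do: scribe[/zehi; cest]
See: created
Do: roll[128]
See: 1978-05-31
Do: mhop[-16]
See: 1977-01-31
Do: yhop[7]
See: 1984-01-31
Do: scribe[/se; slatal]
See: created
Do: mhop[33]
See: 1986-10-31
Do: dayname[]
See: Friday
Do: listout[/]
See: [letobo, se, tre_od, zehi]


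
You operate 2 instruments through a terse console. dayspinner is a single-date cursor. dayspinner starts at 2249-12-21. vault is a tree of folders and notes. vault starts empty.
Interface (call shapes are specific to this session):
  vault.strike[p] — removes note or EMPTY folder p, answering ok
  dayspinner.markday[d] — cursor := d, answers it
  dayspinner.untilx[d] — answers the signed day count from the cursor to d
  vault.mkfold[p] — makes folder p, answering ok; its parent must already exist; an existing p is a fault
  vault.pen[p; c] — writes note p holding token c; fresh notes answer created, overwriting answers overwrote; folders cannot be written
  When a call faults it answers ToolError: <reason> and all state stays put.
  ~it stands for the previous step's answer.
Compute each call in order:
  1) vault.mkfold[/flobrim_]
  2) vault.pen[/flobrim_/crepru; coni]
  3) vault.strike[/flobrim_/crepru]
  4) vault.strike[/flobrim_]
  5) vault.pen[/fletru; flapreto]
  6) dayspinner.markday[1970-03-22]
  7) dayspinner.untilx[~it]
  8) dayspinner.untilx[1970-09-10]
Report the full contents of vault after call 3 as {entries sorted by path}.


Now I run vault.mkfold with p→/flobrim_, yielding ok.
Then vault.pen with p→/flobrim_/crepru, c→coni, and get created.
Then vault.strike with p→/flobrim_/crepru, and get ok.
I run vault.strike with p→/flobrim_, → ok.
Using vault.pen with p→/fletru, c→flapreto: created.
I invoke dayspinner.markday with d→1970-03-22, and see 1970-03-22.
I run dayspinner.untilx with d→~it, and see 0.
Next I call dayspinner.untilx with d→1970-09-10, → 172.

Answer: {flobrim_/}


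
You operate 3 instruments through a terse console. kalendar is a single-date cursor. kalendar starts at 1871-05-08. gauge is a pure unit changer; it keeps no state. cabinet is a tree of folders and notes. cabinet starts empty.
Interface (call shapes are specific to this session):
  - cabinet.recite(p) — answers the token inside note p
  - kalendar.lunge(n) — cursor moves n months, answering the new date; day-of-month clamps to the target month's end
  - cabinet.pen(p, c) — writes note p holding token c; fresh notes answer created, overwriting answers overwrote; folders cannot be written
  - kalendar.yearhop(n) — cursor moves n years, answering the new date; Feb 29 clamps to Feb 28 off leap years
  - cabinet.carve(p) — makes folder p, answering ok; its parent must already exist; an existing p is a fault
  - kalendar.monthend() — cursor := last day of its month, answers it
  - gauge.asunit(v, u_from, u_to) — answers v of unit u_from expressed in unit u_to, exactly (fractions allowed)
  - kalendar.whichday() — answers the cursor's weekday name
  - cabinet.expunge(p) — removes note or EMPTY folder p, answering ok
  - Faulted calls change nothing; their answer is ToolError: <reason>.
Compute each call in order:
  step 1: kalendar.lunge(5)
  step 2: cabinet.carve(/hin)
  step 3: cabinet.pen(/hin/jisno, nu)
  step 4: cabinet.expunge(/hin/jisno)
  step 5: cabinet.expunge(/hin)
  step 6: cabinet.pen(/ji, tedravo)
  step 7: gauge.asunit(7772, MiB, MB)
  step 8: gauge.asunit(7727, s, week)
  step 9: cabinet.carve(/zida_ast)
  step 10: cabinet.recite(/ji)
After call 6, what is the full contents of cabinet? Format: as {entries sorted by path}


! kalendar.lunge(n=5) == 1871-10-08
! cabinet.carve(p=/hin) == ok
! cabinet.pen(p=/hin/jisno, c=nu) == created
! cabinet.expunge(p=/hin/jisno) == ok
! cabinet.expunge(p=/hin) == ok
! cabinet.pen(p=/ji, c=tedravo) == created
! gauge.asunit(v=7772, u_from=MiB, u_to=MB) == 127336448/15625
! gauge.asunit(v=7727, u_from=s, u_to=week) == 7727/604800
! cabinet.carve(p=/zida_ast) == ok
! cabinet.recite(p=/ji) == tedravo

Answer: {ji=tedravo}


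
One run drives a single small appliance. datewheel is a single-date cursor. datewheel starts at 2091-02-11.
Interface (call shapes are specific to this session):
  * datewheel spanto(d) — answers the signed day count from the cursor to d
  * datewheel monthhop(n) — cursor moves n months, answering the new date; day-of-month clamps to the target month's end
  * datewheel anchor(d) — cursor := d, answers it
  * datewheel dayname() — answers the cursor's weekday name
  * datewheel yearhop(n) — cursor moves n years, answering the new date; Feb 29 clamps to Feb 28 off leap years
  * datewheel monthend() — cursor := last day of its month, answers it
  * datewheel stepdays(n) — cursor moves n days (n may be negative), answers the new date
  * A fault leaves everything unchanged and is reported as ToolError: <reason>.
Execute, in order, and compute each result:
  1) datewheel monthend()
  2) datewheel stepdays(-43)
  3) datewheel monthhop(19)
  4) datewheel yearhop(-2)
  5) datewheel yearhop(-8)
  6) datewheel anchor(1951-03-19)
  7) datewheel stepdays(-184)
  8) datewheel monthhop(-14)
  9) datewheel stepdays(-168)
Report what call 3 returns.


-- 1. datewheel monthend() ~> 2091-02-28
-- 2. datewheel stepdays(n→-43) ~> 2091-01-16
-- 3. datewheel monthhop(n→19) ~> 2092-08-16
-- 4. datewheel yearhop(n→-2) ~> 2090-08-16
-- 5. datewheel yearhop(n→-8) ~> 2082-08-16
-- 6. datewheel anchor(d→1951-03-19) ~> 1951-03-19
-- 7. datewheel stepdays(n→-184) ~> 1950-09-16
-- 8. datewheel monthhop(n→-14) ~> 1949-07-16
-- 9. datewheel stepdays(n→-168) ~> 1949-01-29

Answer: 2092-08-16


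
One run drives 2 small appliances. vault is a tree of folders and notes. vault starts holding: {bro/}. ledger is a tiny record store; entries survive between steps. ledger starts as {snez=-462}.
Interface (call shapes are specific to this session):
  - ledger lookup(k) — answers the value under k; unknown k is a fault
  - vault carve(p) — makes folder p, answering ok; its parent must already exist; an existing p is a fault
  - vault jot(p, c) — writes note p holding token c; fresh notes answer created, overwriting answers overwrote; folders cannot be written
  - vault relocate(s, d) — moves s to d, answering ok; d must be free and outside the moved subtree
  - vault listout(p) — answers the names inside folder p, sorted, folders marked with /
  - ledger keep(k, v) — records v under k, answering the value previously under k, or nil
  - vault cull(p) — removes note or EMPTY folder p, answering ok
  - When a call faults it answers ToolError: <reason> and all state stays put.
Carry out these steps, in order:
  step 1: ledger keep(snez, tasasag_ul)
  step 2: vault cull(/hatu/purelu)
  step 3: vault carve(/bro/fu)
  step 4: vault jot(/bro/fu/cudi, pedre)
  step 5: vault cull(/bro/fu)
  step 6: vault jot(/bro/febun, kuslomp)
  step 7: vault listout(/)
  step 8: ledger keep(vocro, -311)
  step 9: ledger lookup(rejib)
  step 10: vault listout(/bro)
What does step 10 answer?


-> ledger keep(snez, tasasag_ul)
<- -462
-> vault cull(/hatu/purelu)
<- ToolError: not found
-> vault carve(/bro/fu)
<- ok
-> vault jot(/bro/fu/cudi, pedre)
<- created
-> vault cull(/bro/fu)
<- ToolError: not empty
-> vault jot(/bro/febun, kuslomp)
<- created
-> vault listout(/)
<- [bro/]
-> ledger keep(vocro, -311)
<- nil
-> ledger lookup(rejib)
<- ToolError: no such key rejib
-> vault listout(/bro)
<- [febun, fu/]

Answer: [febun, fu/]
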